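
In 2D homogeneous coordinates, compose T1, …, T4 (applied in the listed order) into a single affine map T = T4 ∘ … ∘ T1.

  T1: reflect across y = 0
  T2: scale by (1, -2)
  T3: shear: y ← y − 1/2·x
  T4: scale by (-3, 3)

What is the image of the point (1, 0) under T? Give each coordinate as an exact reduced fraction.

T1 reflect across y = 0: (1, 0) → (1, 0)
T2 scale by (1, -2): (1, 0) → (1, 0)
T3 shear: y ← y − 1/2·x: (1, 0) → (1, -1/2)
T4 scale by (-3, 3): (1, -1/2) → (-3, -3/2)

T(p) = (-3, -3/2)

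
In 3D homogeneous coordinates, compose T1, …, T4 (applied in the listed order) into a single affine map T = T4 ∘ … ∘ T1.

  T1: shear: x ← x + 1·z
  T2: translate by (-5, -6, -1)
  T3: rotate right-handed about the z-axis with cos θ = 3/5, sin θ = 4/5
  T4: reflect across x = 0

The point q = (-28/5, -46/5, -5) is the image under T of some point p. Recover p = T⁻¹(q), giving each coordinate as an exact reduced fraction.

p = (5, -4, -4)

T1 = [1 0 1 0; 0 1 0 0; 0 0 1 0; 0 0 0 1]
T2·T1 = [1 0 1 -5; 0 1 0 -6; 0 0 1 -1; 0 0 0 1]
T3·…·T1 = [3/5 -4/5 3/5 9/5; 4/5 3/5 4/5 -38/5; 0 0 1 -1; 0 0 0 1]
T4·…·T1 = [-3/5 4/5 -3/5 -9/5; 4/5 3/5 4/5 -38/5; 0 0 1 -1; 0 0 0 1]
det M = -1; M⁻¹ = [-3/5 4/5 -1 4; 4/5 3/5 0 6; 0 0 1 1; 0 0 0 1]
M⁻¹ · (-28/5, -46/5, -5)ᵀ = (5, -4, -4)ᵀ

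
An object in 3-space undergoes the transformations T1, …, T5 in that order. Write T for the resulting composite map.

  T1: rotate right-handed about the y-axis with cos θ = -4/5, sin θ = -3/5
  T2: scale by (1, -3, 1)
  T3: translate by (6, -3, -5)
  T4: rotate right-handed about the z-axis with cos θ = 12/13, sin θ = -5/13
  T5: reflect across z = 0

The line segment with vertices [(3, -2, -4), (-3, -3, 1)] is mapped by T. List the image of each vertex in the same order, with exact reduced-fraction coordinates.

image vertices: (87/13, 6/13, 0), (618/65, 33/13, 38/5)

T1 rotate right-handed about the y-axis with cos θ = -4/5, sin θ = -3/5: (3, -2, -4) → (0, -2, 5); (-3, -3, 1) → (9/5, -3, -13/5)
T2 scale by (1, -3, 1): (0, -2, 5) → (0, 6, 5); (9/5, -3, -13/5) → (9/5, 9, -13/5)
T3 translate by (6, -3, -5): (0, 6, 5) → (6, 3, 0); (9/5, 9, -13/5) → (39/5, 6, -38/5)
T4 rotate right-handed about the z-axis with cos θ = 12/13, sin θ = -5/13: (6, 3, 0) → (87/13, 6/13, 0); (39/5, 6, -38/5) → (618/65, 33/13, -38/5)
T5 reflect across z = 0: (87/13, 6/13, 0) → (87/13, 6/13, 0); (618/65, 33/13, -38/5) → (618/65, 33/13, 38/5)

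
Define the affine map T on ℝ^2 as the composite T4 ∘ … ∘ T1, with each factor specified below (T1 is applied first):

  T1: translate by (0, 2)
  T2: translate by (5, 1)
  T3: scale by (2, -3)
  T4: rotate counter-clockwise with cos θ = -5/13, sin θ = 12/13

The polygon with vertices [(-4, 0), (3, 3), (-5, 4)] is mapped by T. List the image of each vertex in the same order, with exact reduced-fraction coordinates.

T1 translate by (0, 2): (-4, 0) → (-4, 2); (3, 3) → (3, 5); (-5, 4) → (-5, 6)
T2 translate by (5, 1): (-4, 2) → (1, 3); (3, 5) → (8, 6); (-5, 6) → (0, 7)
T3 scale by (2, -3): (1, 3) → (2, -9); (8, 6) → (16, -18); (0, 7) → (0, -21)
T4 rotate counter-clockwise with cos θ = -5/13, sin θ = 12/13: (2, -9) → (98/13, 69/13); (16, -18) → (136/13, 282/13); (0, -21) → (252/13, 105/13)

image vertices: (98/13, 69/13), (136/13, 282/13), (252/13, 105/13)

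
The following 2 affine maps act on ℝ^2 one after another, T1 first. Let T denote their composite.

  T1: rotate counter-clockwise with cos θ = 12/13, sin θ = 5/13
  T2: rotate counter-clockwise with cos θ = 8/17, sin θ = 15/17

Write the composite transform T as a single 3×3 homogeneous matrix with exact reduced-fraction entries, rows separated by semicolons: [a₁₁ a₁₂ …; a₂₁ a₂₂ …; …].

T = [21/221 -220/221 0; 220/221 21/221 0; 0 0 1]

T1 = [12/13 -5/13 0; 5/13 12/13 0; 0 0 1]
T2·T1 = [21/221 -220/221 0; 220/221 21/221 0; 0 0 1]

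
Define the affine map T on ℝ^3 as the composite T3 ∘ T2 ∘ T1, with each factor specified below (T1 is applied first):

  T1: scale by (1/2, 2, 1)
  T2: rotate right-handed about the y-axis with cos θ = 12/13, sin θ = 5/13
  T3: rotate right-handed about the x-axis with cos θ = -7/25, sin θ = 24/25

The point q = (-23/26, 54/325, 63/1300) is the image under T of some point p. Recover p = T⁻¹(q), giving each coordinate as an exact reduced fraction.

T1 = [1/2 0 0 0; 0 2 0 0; 0 0 1 0; 0 0 0 1]
T2·T1 = [6/13 0 5/13 0; 0 2 0 0; -5/26 0 12/13 0; 0 0 0 1]
T3·…·T1 = [6/13 0 5/13 0; 12/65 -14/25 -288/325 0; 7/130 48/25 -84/325 0; 0 0 0 1]
det M = 1; M⁻¹ = [24/13 48/65 14/65 0; 0 -7/50 12/25 0; 5/13 -288/325 -84/325 0; 0 0 0 1]
M⁻¹ · (-23/26, 54/325, 63/1300)ᵀ = (-3/2, 0, -1/2)ᵀ

p = (-3/2, 0, -1/2)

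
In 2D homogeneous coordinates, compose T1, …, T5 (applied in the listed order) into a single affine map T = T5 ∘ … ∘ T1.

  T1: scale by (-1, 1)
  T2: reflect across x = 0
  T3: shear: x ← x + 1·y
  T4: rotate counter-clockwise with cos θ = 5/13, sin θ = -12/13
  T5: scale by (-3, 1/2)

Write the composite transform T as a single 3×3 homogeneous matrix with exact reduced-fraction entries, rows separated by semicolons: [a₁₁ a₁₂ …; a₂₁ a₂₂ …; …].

T1 = [-1 0 0; 0 1 0; 0 0 1]
T2·T1 = [1 0 0; 0 1 0; 0 0 1]
T3·…·T1 = [1 1 0; 0 1 0; 0 0 1]
T4·…·T1 = [5/13 17/13 0; -12/13 -7/13 0; 0 0 1]
T5·…·T1 = [-15/13 -51/13 0; -6/13 -7/26 0; 0 0 1]

T = [-15/13 -51/13 0; -6/13 -7/26 0; 0 0 1]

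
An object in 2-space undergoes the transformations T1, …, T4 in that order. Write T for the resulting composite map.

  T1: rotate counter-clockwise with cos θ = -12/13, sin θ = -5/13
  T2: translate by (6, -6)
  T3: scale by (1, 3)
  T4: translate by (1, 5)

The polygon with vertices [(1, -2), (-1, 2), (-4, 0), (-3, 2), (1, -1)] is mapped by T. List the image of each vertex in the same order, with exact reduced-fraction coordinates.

T1 rotate counter-clockwise with cos θ = -12/13, sin θ = -5/13: (1, -2) → (-22/13, 19/13); (-1, 2) → (22/13, -19/13); (-4, 0) → (48/13, 20/13); (-3, 2) → (46/13, -9/13); (1, -1) → (-17/13, 7/13)
T2 translate by (6, -6): (-22/13, 19/13) → (56/13, -59/13); (22/13, -19/13) → (100/13, -97/13); (48/13, 20/13) → (126/13, -58/13); (46/13, -9/13) → (124/13, -87/13); (-17/13, 7/13) → (61/13, -71/13)
T3 scale by (1, 3): (56/13, -59/13) → (56/13, -177/13); (100/13, -97/13) → (100/13, -291/13); (126/13, -58/13) → (126/13, -174/13); (124/13, -87/13) → (124/13, -261/13); (61/13, -71/13) → (61/13, -213/13)
T4 translate by (1, 5): (56/13, -177/13) → (69/13, -112/13); (100/13, -291/13) → (113/13, -226/13); (126/13, -174/13) → (139/13, -109/13); (124/13, -261/13) → (137/13, -196/13); (61/13, -213/13) → (74/13, -148/13)

image vertices: (69/13, -112/13), (113/13, -226/13), (139/13, -109/13), (137/13, -196/13), (74/13, -148/13)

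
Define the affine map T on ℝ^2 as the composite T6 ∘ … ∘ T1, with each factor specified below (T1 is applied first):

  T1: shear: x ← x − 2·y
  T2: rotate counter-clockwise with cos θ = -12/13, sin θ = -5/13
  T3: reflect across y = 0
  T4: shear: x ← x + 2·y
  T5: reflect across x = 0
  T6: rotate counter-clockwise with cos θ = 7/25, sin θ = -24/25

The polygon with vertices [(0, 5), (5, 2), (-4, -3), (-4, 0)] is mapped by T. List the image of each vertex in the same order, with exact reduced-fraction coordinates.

image vertices: (-183/65, 62/5), (304/325, 119/25), (1/25, -182/25), (-536/325, 4/25)

T1 shear: x ← x − 2·y: (0, 5) → (-10, 5); (5, 2) → (1, 2); (-4, -3) → (2, -3); (-4, 0) → (-4, 0)
T2 rotate counter-clockwise with cos θ = -12/13, sin θ = -5/13: (-10, 5) → (145/13, -10/13); (1, 2) → (-2/13, -29/13); (2, -3) → (-3, 2); (-4, 0) → (48/13, 20/13)
T3 reflect across y = 0: (145/13, -10/13) → (145/13, 10/13); (-2/13, -29/13) → (-2/13, 29/13); (-3, 2) → (-3, -2); (48/13, 20/13) → (48/13, -20/13)
T4 shear: x ← x + 2·y: (145/13, 10/13) → (165/13, 10/13); (-2/13, 29/13) → (56/13, 29/13); (-3, -2) → (-7, -2); (48/13, -20/13) → (8/13, -20/13)
T5 reflect across x = 0: (165/13, 10/13) → (-165/13, 10/13); (56/13, 29/13) → (-56/13, 29/13); (-7, -2) → (7, -2); (8/13, -20/13) → (-8/13, -20/13)
T6 rotate counter-clockwise with cos θ = 7/25, sin θ = -24/25: (-165/13, 10/13) → (-183/65, 62/5); (-56/13, 29/13) → (304/325, 119/25); (7, -2) → (1/25, -182/25); (-8/13, -20/13) → (-536/325, 4/25)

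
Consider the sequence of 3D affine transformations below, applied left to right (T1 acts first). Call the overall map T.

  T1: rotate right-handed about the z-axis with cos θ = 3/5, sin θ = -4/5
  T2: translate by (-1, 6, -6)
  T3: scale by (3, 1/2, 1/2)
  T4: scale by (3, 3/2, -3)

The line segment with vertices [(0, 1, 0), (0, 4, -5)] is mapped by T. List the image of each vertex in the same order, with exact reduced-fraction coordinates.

T1 rotate right-handed about the z-axis with cos θ = 3/5, sin θ = -4/5: (0, 1, 0) → (4/5, 3/5, 0); (0, 4, -5) → (16/5, 12/5, -5)
T2 translate by (-1, 6, -6): (4/5, 3/5, 0) → (-1/5, 33/5, -6); (16/5, 12/5, -5) → (11/5, 42/5, -11)
T3 scale by (3, 1/2, 1/2): (-1/5, 33/5, -6) → (-3/5, 33/10, -3); (11/5, 42/5, -11) → (33/5, 21/5, -11/2)
T4 scale by (3, 3/2, -3): (-3/5, 33/10, -3) → (-9/5, 99/20, 9); (33/5, 21/5, -11/2) → (99/5, 63/10, 33/2)

image vertices: (-9/5, 99/20, 9), (99/5, 63/10, 33/2)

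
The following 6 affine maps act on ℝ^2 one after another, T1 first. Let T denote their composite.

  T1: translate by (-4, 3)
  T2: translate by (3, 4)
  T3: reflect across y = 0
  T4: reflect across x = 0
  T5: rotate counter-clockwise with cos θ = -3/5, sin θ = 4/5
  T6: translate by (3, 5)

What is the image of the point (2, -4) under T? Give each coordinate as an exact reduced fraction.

T1 translate by (-4, 3): (2, -4) → (-2, -1)
T2 translate by (3, 4): (-2, -1) → (1, 3)
T3 reflect across y = 0: (1, 3) → (1, -3)
T4 reflect across x = 0: (1, -3) → (-1, -3)
T5 rotate counter-clockwise with cos θ = -3/5, sin θ = 4/5: (-1, -3) → (3, 1)
T6 translate by (3, 5): (3, 1) → (6, 6)

T(p) = (6, 6)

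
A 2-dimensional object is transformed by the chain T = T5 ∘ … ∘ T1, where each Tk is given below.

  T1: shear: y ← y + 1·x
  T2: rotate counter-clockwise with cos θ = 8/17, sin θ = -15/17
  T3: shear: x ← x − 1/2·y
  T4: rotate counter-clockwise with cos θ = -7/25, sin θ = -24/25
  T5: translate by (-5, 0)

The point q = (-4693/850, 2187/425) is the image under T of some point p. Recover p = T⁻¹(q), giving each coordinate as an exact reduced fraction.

T1 = [1 0 0; 1 1 0; 0 0 1]
T2·T1 = [23/17 15/17 0; -7/17 8/17 0; 0 0 1]
T3·…·T1 = [53/34 11/17 0; -7/17 8/17 0; 0 0 1]
T4·…·T1 = [-707/850 23/85 0; -587/425 -64/85 0; 0 0 1]
T5·…·T1 = [-707/850 23/85 -5; -587/425 -64/85 0; 0 0 1]
det M = 1; M⁻¹ = [-64/85 -23/85 -64/17; 587/425 -707/850 587/85; 0 0 1]
M⁻¹ · (-4693/850, 2187/425)ᵀ = (-1, -5)ᵀ

p = (-1, -5)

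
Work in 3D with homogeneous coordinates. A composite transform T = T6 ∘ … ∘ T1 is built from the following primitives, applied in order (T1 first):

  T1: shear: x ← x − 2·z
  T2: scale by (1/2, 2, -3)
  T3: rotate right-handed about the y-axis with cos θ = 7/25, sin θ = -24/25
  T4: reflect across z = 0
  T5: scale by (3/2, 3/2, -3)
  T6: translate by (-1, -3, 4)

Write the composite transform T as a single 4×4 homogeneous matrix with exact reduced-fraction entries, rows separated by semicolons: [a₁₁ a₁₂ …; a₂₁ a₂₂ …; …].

T1 = [1 0 -2 0; 0 1 0 0; 0 0 1 0; 0 0 0 1]
T2·T1 = [1/2 0 -1 0; 0 2 0 0; 0 0 -3 0; 0 0 0 1]
T3·…·T1 = [7/50 0 13/5 0; 0 2 0 0; 12/25 0 -9/5 0; 0 0 0 1]
T4·…·T1 = [7/50 0 13/5 0; 0 2 0 0; -12/25 0 9/5 0; 0 0 0 1]
T5·…·T1 = [21/100 0 39/10 0; 0 3 0 0; 36/25 0 -27/5 0; 0 0 0 1]
T6·…·T1 = [21/100 0 39/10 -1; 0 3 0 -3; 36/25 0 -27/5 4; 0 0 0 1]

T = [21/100 0 39/10 -1; 0 3 0 -3; 36/25 0 -27/5 4; 0 0 0 1]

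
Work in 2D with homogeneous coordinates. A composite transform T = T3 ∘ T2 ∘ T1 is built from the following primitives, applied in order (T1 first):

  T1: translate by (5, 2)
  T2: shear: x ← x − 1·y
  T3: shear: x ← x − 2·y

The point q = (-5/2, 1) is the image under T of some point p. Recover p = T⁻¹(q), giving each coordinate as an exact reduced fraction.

T1 = [1 0 5; 0 1 2; 0 0 1]
T2·T1 = [1 -1 3; 0 1 2; 0 0 1]
T3·…·T1 = [1 -3 -1; 0 1 2; 0 0 1]
det M = 1; M⁻¹ = [1 3 -5; 0 1 -2; 0 0 1]
M⁻¹ · (-5/2, 1)ᵀ = (-9/2, -1)ᵀ

p = (-9/2, -1)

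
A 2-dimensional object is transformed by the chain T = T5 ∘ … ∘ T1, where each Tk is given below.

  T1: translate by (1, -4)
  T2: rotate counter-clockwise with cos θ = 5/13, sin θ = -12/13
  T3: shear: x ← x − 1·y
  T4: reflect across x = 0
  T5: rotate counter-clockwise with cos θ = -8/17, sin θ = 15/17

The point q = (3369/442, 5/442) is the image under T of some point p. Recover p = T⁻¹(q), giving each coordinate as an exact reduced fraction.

T1 = [1 0 1; 0 1 -4; 0 0 1]
T2·T1 = [5/13 12/13 -43/13; -12/13 5/13 -32/13; 0 0 1]
T3·…·T1 = [17/13 7/13 -11/13; -12/13 5/13 -32/13; 0 0 1]
T4·…·T1 = [-17/13 -7/13 11/13; -12/13 5/13 -32/13; 0 0 1]
T5·…·T1 = [316/221 -19/221 392/221; -159/221 -145/221 421/221; 0 0 1]
det M = -1; M⁻¹ = [145/221 -19/221 -1; -159/221 -316/221 4; 0 0 1]
M⁻¹ · (3369/442, 5/442)ᵀ = (4, -3/2)ᵀ

p = (4, -3/2)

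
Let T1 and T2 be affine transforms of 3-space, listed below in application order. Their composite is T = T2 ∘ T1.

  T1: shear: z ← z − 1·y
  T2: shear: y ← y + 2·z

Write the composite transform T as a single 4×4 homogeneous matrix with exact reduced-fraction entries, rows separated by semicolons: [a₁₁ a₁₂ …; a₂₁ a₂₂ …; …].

T = [1 0 0 0; 0 -1 2 0; 0 -1 1 0; 0 0 0 1]

T1 = [1 0 0 0; 0 1 0 0; 0 -1 1 0; 0 0 0 1]
T2·T1 = [1 0 0 0; 0 -1 2 0; 0 -1 1 0; 0 0 0 1]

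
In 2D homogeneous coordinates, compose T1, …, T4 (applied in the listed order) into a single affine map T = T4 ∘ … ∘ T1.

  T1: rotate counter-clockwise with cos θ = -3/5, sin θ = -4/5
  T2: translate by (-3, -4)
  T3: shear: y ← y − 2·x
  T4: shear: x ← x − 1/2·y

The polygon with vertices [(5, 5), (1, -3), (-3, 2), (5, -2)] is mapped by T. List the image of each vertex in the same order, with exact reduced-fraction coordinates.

T1 rotate counter-clockwise with cos θ = -3/5, sin θ = -4/5: (5, 5) → (1, -7); (1, -3) → (-3, 1); (-3, 2) → (17/5, 6/5); (5, -2) → (-23/5, -14/5)
T2 translate by (-3, -4): (1, -7) → (-2, -11); (-3, 1) → (-6, -3); (17/5, 6/5) → (2/5, -14/5); (-23/5, -14/5) → (-38/5, -34/5)
T3 shear: y ← y − 2·x: (-2, -11) → (-2, -7); (-6, -3) → (-6, 9); (2/5, -14/5) → (2/5, -18/5); (-38/5, -34/5) → (-38/5, 42/5)
T4 shear: x ← x − 1/2·y: (-2, -7) → (3/2, -7); (-6, 9) → (-21/2, 9); (2/5, -18/5) → (11/5, -18/5); (-38/5, 42/5) → (-59/5, 42/5)

image vertices: (3/2, -7), (-21/2, 9), (11/5, -18/5), (-59/5, 42/5)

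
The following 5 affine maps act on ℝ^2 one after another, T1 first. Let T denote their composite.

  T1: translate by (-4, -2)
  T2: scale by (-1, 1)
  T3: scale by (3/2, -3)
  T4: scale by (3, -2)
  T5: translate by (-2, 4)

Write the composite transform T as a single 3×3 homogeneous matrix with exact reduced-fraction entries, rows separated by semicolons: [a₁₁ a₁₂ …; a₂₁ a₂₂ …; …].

T1 = [1 0 -4; 0 1 -2; 0 0 1]
T2·T1 = [-1 0 4; 0 1 -2; 0 0 1]
T3·…·T1 = [-3/2 0 6; 0 -3 6; 0 0 1]
T4·…·T1 = [-9/2 0 18; 0 6 -12; 0 0 1]
T5·…·T1 = [-9/2 0 16; 0 6 -8; 0 0 1]

T = [-9/2 0 16; 0 6 -8; 0 0 1]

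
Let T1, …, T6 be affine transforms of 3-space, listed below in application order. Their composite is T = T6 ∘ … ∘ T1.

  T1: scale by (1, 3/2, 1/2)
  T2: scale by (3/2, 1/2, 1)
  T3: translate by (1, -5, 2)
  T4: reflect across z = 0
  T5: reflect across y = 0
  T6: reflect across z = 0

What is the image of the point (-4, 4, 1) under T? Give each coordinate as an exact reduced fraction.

T(p) = (-5, 2, 5/2)

T1 scale by (1, 3/2, 1/2): (-4, 4, 1) → (-4, 6, 1/2)
T2 scale by (3/2, 1/2, 1): (-4, 6, 1/2) → (-6, 3, 1/2)
T3 translate by (1, -5, 2): (-6, 3, 1/2) → (-5, -2, 5/2)
T4 reflect across z = 0: (-5, -2, 5/2) → (-5, -2, -5/2)
T5 reflect across y = 0: (-5, -2, -5/2) → (-5, 2, -5/2)
T6 reflect across z = 0: (-5, 2, -5/2) → (-5, 2, 5/2)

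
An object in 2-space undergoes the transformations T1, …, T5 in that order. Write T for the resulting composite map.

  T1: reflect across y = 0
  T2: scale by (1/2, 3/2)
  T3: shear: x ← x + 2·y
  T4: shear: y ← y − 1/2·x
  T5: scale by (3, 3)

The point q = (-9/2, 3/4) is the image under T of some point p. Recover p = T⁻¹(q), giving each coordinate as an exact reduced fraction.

T1 = [1 0 0; 0 -1 0; 0 0 1]
T2·T1 = [1/2 0 0; 0 -3/2 0; 0 0 1]
T3·…·T1 = [1/2 -3 0; 0 -3/2 0; 0 0 1]
T4·…·T1 = [1/2 -3 0; -1/4 0 0; 0 0 1]
T5·…·T1 = [3/2 -9 0; -3/4 0 0; 0 0 1]
det M = -27/4; M⁻¹ = [0 -4/3 0; -1/9 -2/9 0; 0 0 1]
M⁻¹ · (-9/2, 3/4)ᵀ = (-1, 1/3)ᵀ

p = (-1, 1/3)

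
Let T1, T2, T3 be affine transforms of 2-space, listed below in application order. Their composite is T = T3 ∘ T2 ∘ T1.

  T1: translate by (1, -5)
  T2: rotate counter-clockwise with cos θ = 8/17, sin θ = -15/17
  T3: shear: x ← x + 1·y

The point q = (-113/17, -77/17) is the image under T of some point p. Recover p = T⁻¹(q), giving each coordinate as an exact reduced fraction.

p = (2, 1)

T1 = [1 0 1; 0 1 -5; 0 0 1]
T2·T1 = [8/17 15/17 -67/17; -15/17 8/17 -55/17; 0 0 1]
T3·…·T1 = [-7/17 23/17 -122/17; -15/17 8/17 -55/17; 0 0 1]
det M = 1; M⁻¹ = [8/17 -23/17 -1; 15/17 -7/17 5; 0 0 1]
M⁻¹ · (-113/17, -77/17)ᵀ = (2, 1)ᵀ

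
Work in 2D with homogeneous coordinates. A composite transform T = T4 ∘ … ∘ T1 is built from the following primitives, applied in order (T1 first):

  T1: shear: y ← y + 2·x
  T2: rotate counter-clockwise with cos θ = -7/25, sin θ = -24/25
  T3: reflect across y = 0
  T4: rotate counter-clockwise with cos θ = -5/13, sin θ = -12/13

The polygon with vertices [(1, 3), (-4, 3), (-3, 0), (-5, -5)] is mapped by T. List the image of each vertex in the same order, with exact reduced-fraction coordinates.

image vertices: (11/25, -127/25), (-1112/325, 1759/325), (-753/325, 2046/325), (-43/13, 201/13)

T1 shear: y ← y + 2·x: (1, 3) → (1, 5); (-4, 3) → (-4, -5); (-3, 0) → (-3, -6); (-5, -5) → (-5, -15)
T2 rotate counter-clockwise with cos θ = -7/25, sin θ = -24/25: (1, 5) → (113/25, -59/25); (-4, -5) → (-92/25, 131/25); (-3, -6) → (-123/25, 114/25); (-5, -15) → (-13, 9)
T3 reflect across y = 0: (113/25, -59/25) → (113/25, 59/25); (-92/25, 131/25) → (-92/25, -131/25); (-123/25, 114/25) → (-123/25, -114/25); (-13, 9) → (-13, -9)
T4 rotate counter-clockwise with cos θ = -5/13, sin θ = -12/13: (113/25, 59/25) → (11/25, -127/25); (-92/25, -131/25) → (-1112/325, 1759/325); (-123/25, -114/25) → (-753/325, 2046/325); (-13, -9) → (-43/13, 201/13)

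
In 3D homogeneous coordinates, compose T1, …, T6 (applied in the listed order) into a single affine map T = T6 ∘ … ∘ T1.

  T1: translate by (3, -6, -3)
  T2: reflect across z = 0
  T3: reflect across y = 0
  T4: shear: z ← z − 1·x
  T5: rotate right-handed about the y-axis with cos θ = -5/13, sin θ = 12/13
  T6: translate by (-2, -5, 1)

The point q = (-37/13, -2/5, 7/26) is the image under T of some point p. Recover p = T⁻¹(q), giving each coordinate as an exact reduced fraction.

T1 = [1 0 0 3; 0 1 0 -6; 0 0 1 -3; 0 0 0 1]
T2·T1 = [1 0 0 3; 0 1 0 -6; 0 0 -1 3; 0 0 0 1]
T3·…·T1 = [1 0 0 3; 0 -1 0 6; 0 0 -1 3; 0 0 0 1]
T4·…·T1 = [1 0 0 3; 0 -1 0 6; -1 0 -1 0; 0 0 0 1]
T5·…·T1 = [-17/13 0 -12/13 -15/13; 0 -1 0 6; -7/13 0 5/13 -36/13; 0 0 0 1]
T6·…·T1 = [-17/13 0 -12/13 -41/13; 0 -1 0 1; -7/13 0 5/13 -23/13; 0 0 0 1]
det M = 1; M⁻¹ = [-5/13 0 -12/13 -37/13; 0 -1 0 1; -7/13 0 17/13 8/13; 0 0 0 1]
M⁻¹ · (-37/13, -2/5, 7/26)ᵀ = (-2, 7/5, 5/2)ᵀ

p = (-2, 7/5, 5/2)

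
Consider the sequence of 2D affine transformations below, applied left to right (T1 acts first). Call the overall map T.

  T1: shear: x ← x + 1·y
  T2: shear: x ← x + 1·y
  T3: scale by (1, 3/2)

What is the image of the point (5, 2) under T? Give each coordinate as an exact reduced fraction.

T1 shear: x ← x + 1·y: (5, 2) → (7, 2)
T2 shear: x ← x + 1·y: (7, 2) → (9, 2)
T3 scale by (1, 3/2): (9, 2) → (9, 3)

T(p) = (9, 3)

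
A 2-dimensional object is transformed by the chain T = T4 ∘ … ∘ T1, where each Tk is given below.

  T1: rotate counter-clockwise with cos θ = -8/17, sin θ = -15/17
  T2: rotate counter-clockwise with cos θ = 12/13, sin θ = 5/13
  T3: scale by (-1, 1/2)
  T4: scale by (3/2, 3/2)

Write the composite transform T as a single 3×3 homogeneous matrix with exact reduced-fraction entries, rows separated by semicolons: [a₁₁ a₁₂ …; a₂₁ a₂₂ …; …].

T = [63/442 -330/221 0; -165/221 -63/884 0; 0 0 1]

T1 = [-8/17 15/17 0; -15/17 -8/17 0; 0 0 1]
T2·T1 = [-21/221 220/221 0; -220/221 -21/221 0; 0 0 1]
T3·…·T1 = [21/221 -220/221 0; -110/221 -21/442 0; 0 0 1]
T4·…·T1 = [63/442 -330/221 0; -165/221 -63/884 0; 0 0 1]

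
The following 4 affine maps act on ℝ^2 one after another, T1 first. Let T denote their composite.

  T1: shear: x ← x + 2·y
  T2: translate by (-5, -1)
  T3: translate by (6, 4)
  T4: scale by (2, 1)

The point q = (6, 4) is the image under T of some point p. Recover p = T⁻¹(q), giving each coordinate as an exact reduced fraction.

p = (0, 1)

T1 = [1 2 0; 0 1 0; 0 0 1]
T2·T1 = [1 2 -5; 0 1 -1; 0 0 1]
T3·…·T1 = [1 2 1; 0 1 3; 0 0 1]
T4·…·T1 = [2 4 2; 0 1 3; 0 0 1]
det M = 2; M⁻¹ = [1/2 -2 5; 0 1 -3; 0 0 1]
M⁻¹ · (6, 4)ᵀ = (0, 1)ᵀ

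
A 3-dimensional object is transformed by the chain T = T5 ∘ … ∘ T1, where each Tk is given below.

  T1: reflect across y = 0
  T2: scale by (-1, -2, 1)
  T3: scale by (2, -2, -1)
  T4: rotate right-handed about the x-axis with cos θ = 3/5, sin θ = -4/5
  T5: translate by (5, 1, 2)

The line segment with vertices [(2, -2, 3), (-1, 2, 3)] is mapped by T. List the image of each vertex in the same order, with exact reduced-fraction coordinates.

image vertices: (1, 17/5, -31/5), (7, -31/5, 33/5)

T1 reflect across y = 0: (2, -2, 3) → (2, 2, 3); (-1, 2, 3) → (-1, -2, 3)
T2 scale by (-1, -2, 1): (2, 2, 3) → (-2, -4, 3); (-1, -2, 3) → (1, 4, 3)
T3 scale by (2, -2, -1): (-2, -4, 3) → (-4, 8, -3); (1, 4, 3) → (2, -8, -3)
T4 rotate right-handed about the x-axis with cos θ = 3/5, sin θ = -4/5: (-4, 8, -3) → (-4, 12/5, -41/5); (2, -8, -3) → (2, -36/5, 23/5)
T5 translate by (5, 1, 2): (-4, 12/5, -41/5) → (1, 17/5, -31/5); (2, -36/5, 23/5) → (7, -31/5, 33/5)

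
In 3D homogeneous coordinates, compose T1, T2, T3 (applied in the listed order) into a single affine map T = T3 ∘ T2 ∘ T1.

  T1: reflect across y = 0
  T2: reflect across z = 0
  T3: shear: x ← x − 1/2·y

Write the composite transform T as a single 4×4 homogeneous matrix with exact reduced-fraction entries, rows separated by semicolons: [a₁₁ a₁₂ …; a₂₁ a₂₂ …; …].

T1 = [1 0 0 0; 0 -1 0 0; 0 0 1 0; 0 0 0 1]
T2·T1 = [1 0 0 0; 0 -1 0 0; 0 0 -1 0; 0 0 0 1]
T3·…·T1 = [1 1/2 0 0; 0 -1 0 0; 0 0 -1 0; 0 0 0 1]

T = [1 1/2 0 0; 0 -1 0 0; 0 0 -1 0; 0 0 0 1]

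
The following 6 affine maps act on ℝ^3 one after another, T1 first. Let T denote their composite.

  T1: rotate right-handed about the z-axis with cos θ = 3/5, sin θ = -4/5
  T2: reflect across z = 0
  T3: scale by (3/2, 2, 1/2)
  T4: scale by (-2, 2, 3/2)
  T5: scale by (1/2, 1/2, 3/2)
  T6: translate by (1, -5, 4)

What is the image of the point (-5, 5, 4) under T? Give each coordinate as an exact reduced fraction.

T(p) = (-1/2, 9, -1/2)

T1 rotate right-handed about the z-axis with cos θ = 3/5, sin θ = -4/5: (-5, 5, 4) → (1, 7, 4)
T2 reflect across z = 0: (1, 7, 4) → (1, 7, -4)
T3 scale by (3/2, 2, 1/2): (1, 7, -4) → (3/2, 14, -2)
T4 scale by (-2, 2, 3/2): (3/2, 14, -2) → (-3, 28, -3)
T5 scale by (1/2, 1/2, 3/2): (-3, 28, -3) → (-3/2, 14, -9/2)
T6 translate by (1, -5, 4): (-3/2, 14, -9/2) → (-1/2, 9, -1/2)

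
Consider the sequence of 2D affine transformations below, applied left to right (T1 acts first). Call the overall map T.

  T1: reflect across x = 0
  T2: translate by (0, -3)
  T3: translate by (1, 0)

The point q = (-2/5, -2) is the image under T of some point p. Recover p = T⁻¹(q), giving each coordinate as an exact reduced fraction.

T1 = [-1 0 0; 0 1 0; 0 0 1]
T2·T1 = [-1 0 0; 0 1 -3; 0 0 1]
T3·…·T1 = [-1 0 1; 0 1 -3; 0 0 1]
det M = -1; M⁻¹ = [-1 0 1; 0 1 3; 0 0 1]
M⁻¹ · (-2/5, -2)ᵀ = (7/5, 1)ᵀ

p = (7/5, 1)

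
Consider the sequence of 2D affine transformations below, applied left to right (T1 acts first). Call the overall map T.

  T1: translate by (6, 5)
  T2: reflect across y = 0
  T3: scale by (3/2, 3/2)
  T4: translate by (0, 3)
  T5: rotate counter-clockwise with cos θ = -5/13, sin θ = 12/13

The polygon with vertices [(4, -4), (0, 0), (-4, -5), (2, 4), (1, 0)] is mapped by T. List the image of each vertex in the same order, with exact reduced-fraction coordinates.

T1 translate by (6, 5): (4, -4) → (10, 1); (0, 0) → (6, 5); (-4, -5) → (2, 0); (2, 4) → (8, 9); (1, 0) → (7, 5)
T2 reflect across y = 0: (10, 1) → (10, -1); (6, 5) → (6, -5); (2, 0) → (2, 0); (8, 9) → (8, -9); (7, 5) → (7, -5)
T3 scale by (3/2, 3/2): (10, -1) → (15, -3/2); (6, -5) → (9, -15/2); (2, 0) → (3, 0); (8, -9) → (12, -27/2); (7, -5) → (21/2, -15/2)
T4 translate by (0, 3): (15, -3/2) → (15, 3/2); (9, -15/2) → (9, -9/2); (3, 0) → (3, 3); (12, -27/2) → (12, -21/2); (21/2, -15/2) → (21/2, -9/2)
T5 rotate counter-clockwise with cos θ = -5/13, sin θ = 12/13: (15, 3/2) → (-93/13, 345/26); (9, -9/2) → (9/13, 261/26); (3, 3) → (-51/13, 21/13); (12, -21/2) → (66/13, 393/26); (21/2, -9/2) → (3/26, 297/26)

image vertices: (-93/13, 345/26), (9/13, 261/26), (-51/13, 21/13), (66/13, 393/26), (3/26, 297/26)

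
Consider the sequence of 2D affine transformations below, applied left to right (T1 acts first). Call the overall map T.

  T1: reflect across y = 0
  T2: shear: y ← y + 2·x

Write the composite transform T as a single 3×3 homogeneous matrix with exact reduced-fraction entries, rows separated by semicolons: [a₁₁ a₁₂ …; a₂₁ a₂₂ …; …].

T1 = [1 0 0; 0 -1 0; 0 0 1]
T2·T1 = [1 0 0; 2 -1 0; 0 0 1]

T = [1 0 0; 2 -1 0; 0 0 1]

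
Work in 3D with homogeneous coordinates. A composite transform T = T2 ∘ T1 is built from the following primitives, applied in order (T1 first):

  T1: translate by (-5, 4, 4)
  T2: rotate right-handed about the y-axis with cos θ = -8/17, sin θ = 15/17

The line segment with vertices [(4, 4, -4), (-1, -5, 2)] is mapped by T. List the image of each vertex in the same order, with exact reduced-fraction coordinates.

T1 translate by (-5, 4, 4): (4, 4, -4) → (-1, 8, 0); (-1, -5, 2) → (-6, -1, 6)
T2 rotate right-handed about the y-axis with cos θ = -8/17, sin θ = 15/17: (-1, 8, 0) → (8/17, 8, 15/17); (-6, -1, 6) → (138/17, -1, 42/17)

image vertices: (8/17, 8, 15/17), (138/17, -1, 42/17)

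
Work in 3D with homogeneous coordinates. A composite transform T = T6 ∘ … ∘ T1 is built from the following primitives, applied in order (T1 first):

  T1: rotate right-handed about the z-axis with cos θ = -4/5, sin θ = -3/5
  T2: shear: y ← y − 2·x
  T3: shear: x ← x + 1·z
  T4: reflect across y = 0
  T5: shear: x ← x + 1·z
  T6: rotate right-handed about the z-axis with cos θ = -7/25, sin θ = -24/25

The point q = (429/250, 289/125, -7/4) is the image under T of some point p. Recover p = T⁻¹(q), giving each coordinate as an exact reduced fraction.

T1 = [-4/5 3/5 0 0; -3/5 -4/5 0 0; 0 0 1 0; 0 0 0 1]
T2·T1 = [-4/5 3/5 0 0; 1 -2 0 0; 0 0 1 0; 0 0 0 1]
T3·…·T1 = [-4/5 3/5 1 0; 1 -2 0 0; 0 0 1 0; 0 0 0 1]
T4·…·T1 = [-4/5 3/5 1 0; -1 2 0 0; 0 0 1 0; 0 0 0 1]
T5·…·T1 = [-4/5 3/5 2 0; -1 2 0 0; 0 0 1 0; 0 0 0 1]
T6·…·T1 = [-92/125 219/125 -14/25 0; 131/125 -142/125 -48/25 0; 0 0 1 0; 0 0 0 1]
det M = -1; M⁻¹ = [142/125 219/125 4 0; 131/125 92/125 2 0; 0 0 1 0; 0 0 0 1]
M⁻¹ · (429/250, 289/125, -7/4)ᵀ = (-1, 0, -7/4)ᵀ

p = (-1, 0, -7/4)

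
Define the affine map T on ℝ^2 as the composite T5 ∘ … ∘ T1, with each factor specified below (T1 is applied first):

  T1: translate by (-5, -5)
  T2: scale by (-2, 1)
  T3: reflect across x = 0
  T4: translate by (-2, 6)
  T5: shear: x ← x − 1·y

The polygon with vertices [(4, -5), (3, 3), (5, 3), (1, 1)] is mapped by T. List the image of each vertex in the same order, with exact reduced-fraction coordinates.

T1 translate by (-5, -5): (4, -5) → (-1, -10); (3, 3) → (-2, -2); (5, 3) → (0, -2); (1, 1) → (-4, -4)
T2 scale by (-2, 1): (-1, -10) → (2, -10); (-2, -2) → (4, -2); (0, -2) → (0, -2); (-4, -4) → (8, -4)
T3 reflect across x = 0: (2, -10) → (-2, -10); (4, -2) → (-4, -2); (0, -2) → (0, -2); (8, -4) → (-8, -4)
T4 translate by (-2, 6): (-2, -10) → (-4, -4); (-4, -2) → (-6, 4); (0, -2) → (-2, 4); (-8, -4) → (-10, 2)
T5 shear: x ← x − 1·y: (-4, -4) → (0, -4); (-6, 4) → (-10, 4); (-2, 4) → (-6, 4); (-10, 2) → (-12, 2)

image vertices: (0, -4), (-10, 4), (-6, 4), (-12, 2)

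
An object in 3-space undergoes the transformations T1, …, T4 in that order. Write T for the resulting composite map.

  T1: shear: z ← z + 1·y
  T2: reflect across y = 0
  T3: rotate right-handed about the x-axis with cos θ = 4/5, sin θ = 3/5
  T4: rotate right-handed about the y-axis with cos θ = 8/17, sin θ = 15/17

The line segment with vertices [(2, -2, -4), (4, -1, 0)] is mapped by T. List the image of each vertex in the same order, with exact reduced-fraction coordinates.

T1 shear: z ← z + 1·y: (2, -2, -4) → (2, -2, -6); (4, -1, 0) → (4, -1, -1)
T2 reflect across y = 0: (2, -2, -6) → (2, 2, -6); (4, -1, -1) → (4, 1, -1)
T3 rotate right-handed about the x-axis with cos θ = 4/5, sin θ = 3/5: (2, 2, -6) → (2, 26/5, -18/5); (4, 1, -1) → (4, 7/5, -1/5)
T4 rotate right-handed about the y-axis with cos θ = 8/17, sin θ = 15/17: (2, 26/5, -18/5) → (-38/17, 26/5, -294/85); (4, 7/5, -1/5) → (29/17, 7/5, -308/85)

image vertices: (-38/17, 26/5, -294/85), (29/17, 7/5, -308/85)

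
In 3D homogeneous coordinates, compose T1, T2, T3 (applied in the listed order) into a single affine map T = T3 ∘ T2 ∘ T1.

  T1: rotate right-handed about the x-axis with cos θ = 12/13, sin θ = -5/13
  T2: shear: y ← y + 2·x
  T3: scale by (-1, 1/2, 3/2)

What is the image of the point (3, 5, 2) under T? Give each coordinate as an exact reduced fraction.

T(p) = (-3, 74/13, -3/26)

T1 rotate right-handed about the x-axis with cos θ = 12/13, sin θ = -5/13: (3, 5, 2) → (3, 70/13, -1/13)
T2 shear: y ← y + 2·x: (3, 70/13, -1/13) → (3, 148/13, -1/13)
T3 scale by (-1, 1/2, 3/2): (3, 148/13, -1/13) → (-3, 74/13, -3/26)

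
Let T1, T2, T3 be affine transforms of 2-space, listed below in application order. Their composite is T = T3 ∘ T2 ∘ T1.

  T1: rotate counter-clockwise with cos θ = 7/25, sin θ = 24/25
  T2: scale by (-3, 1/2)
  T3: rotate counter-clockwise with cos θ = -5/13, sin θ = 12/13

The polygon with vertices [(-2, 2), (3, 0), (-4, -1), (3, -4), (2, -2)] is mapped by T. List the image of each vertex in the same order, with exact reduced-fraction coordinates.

image vertices: (-726/325, 2317/325), (-9/25, -72/25), (558/325, 803/650), (1491/325, -4322/325), (726/325, -2317/325)

T1 rotate counter-clockwise with cos θ = 7/25, sin θ = 24/25: (-2, 2) → (-62/25, -34/25); (3, 0) → (21/25, 72/25); (-4, -1) → (-4/25, -103/25); (3, -4) → (117/25, 44/25); (2, -2) → (62/25, 34/25)
T2 scale by (-3, 1/2): (-62/25, -34/25) → (186/25, -17/25); (21/25, 72/25) → (-63/25, 36/25); (-4/25, -103/25) → (12/25, -103/50); (117/25, 44/25) → (-351/25, 22/25); (62/25, 34/25) → (-186/25, 17/25)
T3 rotate counter-clockwise with cos θ = -5/13, sin θ = 12/13: (186/25, -17/25) → (-726/325, 2317/325); (-63/25, 36/25) → (-9/25, -72/25); (12/25, -103/50) → (558/325, 803/650); (-351/25, 22/25) → (1491/325, -4322/325); (-186/25, 17/25) → (726/325, -2317/325)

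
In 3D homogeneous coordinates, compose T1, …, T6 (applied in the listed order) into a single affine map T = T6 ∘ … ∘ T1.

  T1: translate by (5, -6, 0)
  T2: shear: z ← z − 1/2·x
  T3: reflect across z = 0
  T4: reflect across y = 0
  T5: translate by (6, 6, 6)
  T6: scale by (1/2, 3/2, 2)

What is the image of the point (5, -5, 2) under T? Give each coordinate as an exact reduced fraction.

T(p) = (8, 51/2, 18)

T1 translate by (5, -6, 0): (5, -5, 2) → (10, -11, 2)
T2 shear: z ← z − 1/2·x: (10, -11, 2) → (10, -11, -3)
T3 reflect across z = 0: (10, -11, -3) → (10, -11, 3)
T4 reflect across y = 0: (10, -11, 3) → (10, 11, 3)
T5 translate by (6, 6, 6): (10, 11, 3) → (16, 17, 9)
T6 scale by (1/2, 3/2, 2): (16, 17, 9) → (8, 51/2, 18)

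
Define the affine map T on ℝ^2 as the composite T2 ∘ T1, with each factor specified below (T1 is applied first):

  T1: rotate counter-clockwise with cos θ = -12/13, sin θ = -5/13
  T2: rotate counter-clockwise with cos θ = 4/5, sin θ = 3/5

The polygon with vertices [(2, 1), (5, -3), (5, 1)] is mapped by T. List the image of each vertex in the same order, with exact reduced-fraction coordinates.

image vertices: (-2/13, -29/13), (-333/65, -181/65), (-109/65, -313/65)

T1 rotate counter-clockwise with cos θ = -12/13, sin θ = -5/13: (2, 1) → (-19/13, -22/13); (5, -3) → (-75/13, 11/13); (5, 1) → (-55/13, -37/13)
T2 rotate counter-clockwise with cos θ = 4/5, sin θ = 3/5: (-19/13, -22/13) → (-2/13, -29/13); (-75/13, 11/13) → (-333/65, -181/65); (-55/13, -37/13) → (-109/65, -313/65)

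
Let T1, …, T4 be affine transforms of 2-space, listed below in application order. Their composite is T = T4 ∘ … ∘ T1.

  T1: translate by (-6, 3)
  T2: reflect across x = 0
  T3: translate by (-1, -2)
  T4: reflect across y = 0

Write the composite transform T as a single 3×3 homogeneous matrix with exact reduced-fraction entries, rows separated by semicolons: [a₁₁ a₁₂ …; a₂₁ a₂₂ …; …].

T = [-1 0 5; 0 -1 -1; 0 0 1]

T1 = [1 0 -6; 0 1 3; 0 0 1]
T2·T1 = [-1 0 6; 0 1 3; 0 0 1]
T3·…·T1 = [-1 0 5; 0 1 1; 0 0 1]
T4·…·T1 = [-1 0 5; 0 -1 -1; 0 0 1]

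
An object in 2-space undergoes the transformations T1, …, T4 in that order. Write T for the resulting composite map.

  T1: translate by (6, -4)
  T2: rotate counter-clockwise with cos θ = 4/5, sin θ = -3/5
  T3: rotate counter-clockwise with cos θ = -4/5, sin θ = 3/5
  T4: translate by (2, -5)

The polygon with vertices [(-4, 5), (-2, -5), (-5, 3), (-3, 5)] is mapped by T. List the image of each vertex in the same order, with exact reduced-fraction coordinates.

T1 translate by (6, -4): (-4, 5) → (2, 1); (-2, -5) → (4, -9); (-5, 3) → (1, -1); (-3, 5) → (3, 1)
T2 rotate counter-clockwise with cos θ = 4/5, sin θ = -3/5: (2, 1) → (11/5, -2/5); (4, -9) → (-11/5, -48/5); (1, -1) → (1/5, -7/5); (3, 1) → (3, -1)
T3 rotate counter-clockwise with cos θ = -4/5, sin θ = 3/5: (11/5, -2/5) → (-38/25, 41/25); (-11/5, -48/5) → (188/25, 159/25); (1/5, -7/5) → (17/25, 31/25); (3, -1) → (-9/5, 13/5)
T4 translate by (2, -5): (-38/25, 41/25) → (12/25, -84/25); (188/25, 159/25) → (238/25, 34/25); (17/25, 31/25) → (67/25, -94/25); (-9/5, 13/5) → (1/5, -12/5)

image vertices: (12/25, -84/25), (238/25, 34/25), (67/25, -94/25), (1/5, -12/5)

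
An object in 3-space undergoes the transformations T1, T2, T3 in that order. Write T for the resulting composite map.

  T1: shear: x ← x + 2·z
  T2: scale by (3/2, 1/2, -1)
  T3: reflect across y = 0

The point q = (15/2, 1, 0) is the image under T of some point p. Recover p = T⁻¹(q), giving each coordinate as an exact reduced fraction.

p = (5, -2, 0)

T1 = [1 0 2 0; 0 1 0 0; 0 0 1 0; 0 0 0 1]
T2·T1 = [3/2 0 3 0; 0 1/2 0 0; 0 0 -1 0; 0 0 0 1]
T3·…·T1 = [3/2 0 3 0; 0 -1/2 0 0; 0 0 -1 0; 0 0 0 1]
det M = 3/4; M⁻¹ = [2/3 0 2 0; 0 -2 0 0; 0 0 -1 0; 0 0 0 1]
M⁻¹ · (15/2, 1, 0)ᵀ = (5, -2, 0)ᵀ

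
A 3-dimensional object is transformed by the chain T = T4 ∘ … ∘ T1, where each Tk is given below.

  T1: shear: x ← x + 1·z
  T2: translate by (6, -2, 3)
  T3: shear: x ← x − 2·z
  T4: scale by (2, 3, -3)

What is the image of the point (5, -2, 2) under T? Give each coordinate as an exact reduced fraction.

T(p) = (6, -12, -15)

T1 shear: x ← x + 1·z: (5, -2, 2) → (7, -2, 2)
T2 translate by (6, -2, 3): (7, -2, 2) → (13, -4, 5)
T3 shear: x ← x − 2·z: (13, -4, 5) → (3, -4, 5)
T4 scale by (2, 3, -3): (3, -4, 5) → (6, -12, -15)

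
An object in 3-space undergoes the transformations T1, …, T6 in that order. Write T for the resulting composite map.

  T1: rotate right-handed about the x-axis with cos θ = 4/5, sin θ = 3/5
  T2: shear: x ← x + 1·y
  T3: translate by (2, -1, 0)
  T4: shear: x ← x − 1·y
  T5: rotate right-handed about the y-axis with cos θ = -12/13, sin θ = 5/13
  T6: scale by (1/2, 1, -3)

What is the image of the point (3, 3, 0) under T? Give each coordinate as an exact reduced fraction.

T1 rotate right-handed about the x-axis with cos θ = 4/5, sin θ = 3/5: (3, 3, 0) → (3, 12/5, 9/5)
T2 shear: x ← x + 1·y: (3, 12/5, 9/5) → (27/5, 12/5, 9/5)
T3 translate by (2, -1, 0): (27/5, 12/5, 9/5) → (37/5, 7/5, 9/5)
T4 shear: x ← x − 1·y: (37/5, 7/5, 9/5) → (6, 7/5, 9/5)
T5 rotate right-handed about the y-axis with cos θ = -12/13, sin θ = 5/13: (6, 7/5, 9/5) → (-63/13, 7/5, -258/65)
T6 scale by (1/2, 1, -3): (-63/13, 7/5, -258/65) → (-63/26, 7/5, 774/65)

T(p) = (-63/26, 7/5, 774/65)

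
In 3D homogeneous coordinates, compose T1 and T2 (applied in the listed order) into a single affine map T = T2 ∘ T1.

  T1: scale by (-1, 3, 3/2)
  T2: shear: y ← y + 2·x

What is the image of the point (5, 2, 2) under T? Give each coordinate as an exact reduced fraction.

T1 scale by (-1, 3, 3/2): (5, 2, 2) → (-5, 6, 3)
T2 shear: y ← y + 2·x: (-5, 6, 3) → (-5, -4, 3)

T(p) = (-5, -4, 3)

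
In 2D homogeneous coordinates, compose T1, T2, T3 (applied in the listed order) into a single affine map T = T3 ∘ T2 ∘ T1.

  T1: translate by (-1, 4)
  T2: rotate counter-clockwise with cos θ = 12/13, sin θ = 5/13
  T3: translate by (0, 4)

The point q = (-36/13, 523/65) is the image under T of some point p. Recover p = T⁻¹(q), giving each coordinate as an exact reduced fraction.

p = (0, 4/5)

T1 = [1 0 -1; 0 1 4; 0 0 1]
T2·T1 = [12/13 -5/13 -32/13; 5/13 12/13 43/13; 0 0 1]
T3·…·T1 = [12/13 -5/13 -32/13; 5/13 12/13 95/13; 0 0 1]
det M = 1; M⁻¹ = [12/13 5/13 -7/13; -5/13 12/13 -100/13; 0 0 1]
M⁻¹ · (-36/13, 523/65)ᵀ = (0, 4/5)ᵀ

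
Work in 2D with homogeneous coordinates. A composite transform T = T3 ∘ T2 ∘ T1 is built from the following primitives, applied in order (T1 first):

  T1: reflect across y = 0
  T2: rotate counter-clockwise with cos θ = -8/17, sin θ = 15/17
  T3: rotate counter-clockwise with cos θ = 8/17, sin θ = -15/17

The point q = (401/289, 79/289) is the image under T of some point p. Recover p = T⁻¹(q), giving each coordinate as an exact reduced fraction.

T1 = [1 0 0; 0 -1 0; 0 0 1]
T2·T1 = [-8/17 15/17 0; 15/17 8/17 0; 0 0 1]
T3·…·T1 = [161/289 240/289 0; 240/289 -161/289 0; 0 0 1]
det M = -1; M⁻¹ = [161/289 240/289 0; 240/289 -161/289 0; 0 0 1]
M⁻¹ · (401/289, 79/289)ᵀ = (1, 1)ᵀ

p = (1, 1)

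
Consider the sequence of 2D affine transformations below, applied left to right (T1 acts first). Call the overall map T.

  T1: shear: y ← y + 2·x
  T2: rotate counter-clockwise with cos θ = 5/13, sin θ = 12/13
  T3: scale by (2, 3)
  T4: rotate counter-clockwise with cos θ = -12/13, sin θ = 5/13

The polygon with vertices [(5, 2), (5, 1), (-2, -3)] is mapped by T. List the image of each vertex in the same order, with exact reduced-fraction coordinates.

image vertices: (1056/169, -5510/169), (843/169, -5210/169), (-891/169, 2864/169)

T1 shear: y ← y + 2·x: (5, 2) → (5, 12); (5, 1) → (5, 11); (-2, -3) → (-2, -7)
T2 rotate counter-clockwise with cos θ = 5/13, sin θ = 12/13: (5, 12) → (-119/13, 120/13); (5, 11) → (-107/13, 115/13); (-2, -7) → (74/13, -59/13)
T3 scale by (2, 3): (-119/13, 120/13) → (-238/13, 360/13); (-107/13, 115/13) → (-214/13, 345/13); (74/13, -59/13) → (148/13, -177/13)
T4 rotate counter-clockwise with cos θ = -12/13, sin θ = 5/13: (-238/13, 360/13) → (1056/169, -5510/169); (-214/13, 345/13) → (843/169, -5210/169); (148/13, -177/13) → (-891/169, 2864/169)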